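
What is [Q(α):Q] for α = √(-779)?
[Q(α):Q] = 2

[Q(α):Q] equals the degree of the minimal polynomial of α. Here α^2 = -779 and x^2 + 779 is irreducible (d = -779 is squarefree, ≠ 1, hence not a square), so deg(m_α) = 2. Thus [Q(α):Q] = 2.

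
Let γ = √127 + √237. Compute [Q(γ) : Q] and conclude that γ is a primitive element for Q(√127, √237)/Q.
[Q(γ) : Q] = 4 (equivalently, Q(γ) = Q(√127, √237))

Obviously Q(γ) ⊆ Q(√127, √237), and [Q(√127, √237):Q] = 4 (since 127, 237 are distinct squarefree integers > 1 with 30099 not a perfect square). To show equality we compute the minimal polynomial of γ. From γ = √127 + √237: γ^2 = 127 + 2√(30099) + 237 = 364 + 2√(30099), so γ^2 - 364 = 2√(30099); squaring, (γ^2 - 364)^2 = 4·30099, i.e. γ^4 - 728γ^2 + 132496 - 120396 = 0, i.e. γ^4 - 728γ^2 + 12100 = 0. So γ is a root of x^4 - 728x^2 + 12100. This polynomial is irreducible over Q: it has no rational root (each ±√127 ± √237 is irrational), and any factorization into two quadratics over Q would force √(30099) ∈ Q (pairing opposite roots) or √127, √237 ∈ Q (other pairings), all impossible. Hence [Q(γ):Q] = 4 = [Q(√127, √237):Q], so Q(γ) = Q(√127, √237).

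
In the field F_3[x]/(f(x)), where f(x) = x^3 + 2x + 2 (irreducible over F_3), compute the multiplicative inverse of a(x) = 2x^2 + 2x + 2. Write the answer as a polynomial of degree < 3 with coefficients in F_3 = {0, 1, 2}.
a(x)^(-1) ≡ x^2 + 1 (mod f(x))

Since f is irreducible over F_3, F_3[x]/(f) is a field and a(x) ≠ 0 has an inverse. Apply the extended Euclidean algorithm to f(x) and a(x) in F_3[x]: f(x) = (2x + 1)·a(x) + (2x);  a(x) = (x + 1)·(2x) + (2). The last nonzero remainder is the constant 2 = gcd(f, a) in F_3. Back-substituting through the division chain expresses 2 = s(x)·a(x) + t(x)·f(x) with s(x) ≡ 2x^2 + 2 (mod f), so (2x^2 + 2)·a(x) ≡ 2 (mod f). Multiplying by 2^(-1) ≡ 2 in F_3 gives a(x)^(-1) ≡ 2·(2x^2 + 2) ≡ x^2 + 1 (mod f). Check: (2x^2 + 2x + 2)·(x^2 + 1) = 2x^4 + 2x^3 + x^2 + 2x + 2 ≡ 1 (mod x^3 + 2x + 2).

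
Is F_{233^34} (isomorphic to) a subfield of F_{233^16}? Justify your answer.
No: F_{233^34} is not a subfield of F_{233^16}

F_{p^m} embeds in F_{p^n} iff m | n. Here 34 ∤ 16 (since 16 = 0·34 + 16 with remainder 16 ≠ 0), so F_{233^34} is not a subfield of F_{233^16}. Equivalently: if it were, the tower law would give 34 = [F_{233^34}:F_233] dividing [F_{233^16}:F_233] = 16, contradiction.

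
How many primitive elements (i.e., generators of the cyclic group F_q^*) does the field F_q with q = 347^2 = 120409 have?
There are φ(120408) = 38528 primitive elements

F_q^* is cyclic of order q - 1 = 120408. A cyclic group of order m has exactly φ(m) generators. Here m = 120408 = 2^3 · 3 · 29 · 173, so the number of primitive elements is φ(120408) = 38528.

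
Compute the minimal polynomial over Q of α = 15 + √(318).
m_α(x) = x^2 - 30x - 93

From α - 15 = √(318), squaring gives (α - 15)^2 = 318, i.e. α^2 - 30α + 225 = 318, so α^2 - 30α - 93 = 0. The discriminant of x^2 - 30x - 93 is (-30)^2 - 4·(-93) = 900 + 372 = 1272, and 4·(318) is not a perfect square in Q since 318 is squarefree and ≠ 1. Hence x^2 - 30x - 93 is irreducible over Q and is the minimal polynomial of α.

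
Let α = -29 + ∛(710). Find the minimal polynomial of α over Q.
m_α(x) = x^3 + 87x^2 + 2523x + 23679

Set β = α + 29 = ∛(710), so β^3 = 710. Then (α + 29)^3 - 710 = 0, i.e. α is a root of g(x) = (x + 29)^3 - 710 = x^3 + 87x^2 + 2523x + 23679. Since g(x) = h(x + 29) where h(x) = x^3 - 710, and h is irreducible over Q (because 710 is not a perfect cube, so h has no rational root, and a monic cubic with no rational root is irreducible), g is also irreducible (irreducibility is preserved under the substitution x → x + 29). Hence m_α(x) = x^3 + 87x^2 + 2523x + 23679.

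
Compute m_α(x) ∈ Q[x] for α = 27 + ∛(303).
m_α(x) = x^3 - 81x^2 + 2187x - 19986

Set β = α - 27 = ∛(303), so β^3 = 303. Then (α - 27)^3 - 303 = 0, i.e. α is a root of g(x) = (x - 27)^3 - 303 = x^3 - 81x^2 + 2187x - 19986. Since g(x) = h(x - 27) where h(x) = x^3 - 303, and h is irreducible over Q (because 303 is not a perfect cube, so h has no rational root, and a monic cubic with no rational root is irreducible), g is also irreducible (irreducibility is preserved under the substitution x → x - 27). Hence m_α(x) = x^3 - 81x^2 + 2187x - 19986.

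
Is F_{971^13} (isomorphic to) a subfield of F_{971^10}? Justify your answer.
No: F_{971^13} is not a subfield of F_{971^10}

F_{p^m} embeds in F_{p^n} iff m | n. Here 13 ∤ 10 (since 10 = 0·13 + 10 with remainder 10 ≠ 0), so F_{971^13} is not a subfield of F_{971^10}. Equivalently: if it were, the tower law would give 13 = [F_{971^13}:F_971] dividing [F_{971^10}:F_971] = 10, contradiction.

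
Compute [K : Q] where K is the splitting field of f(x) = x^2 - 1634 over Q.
[K : Q] = 2

f(x) = x^2 - 1634 factors as (x - √1634)(x + √1634). The splitting field is K = Q(√1634). Since 1634 is squarefree and > 1, it is not a perfect square, so x^2 - 1634 is irreducible over Q and [Q(√1634) : Q] = 2. Hence [K : Q] = 2.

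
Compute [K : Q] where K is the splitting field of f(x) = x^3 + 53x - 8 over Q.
[K : Q] = 6

By the rational root test, any rational root of the monic integer polynomial f(x) = x^3 + 53x - 8 must be an integer dividing the constant term -8, i.e. one of ±{1, 2, 4, 8}. Evaluating: f(1) = 46, f(-1) = -62, f(2) = 106, f(-2) = -122, f(4) = 268, f(-4) = -284, f(8) = 928, f(-8) = -944; none is 0, so f has no rational root and is therefore irreducible over Q (a cubic with no linear factor over a field is irreducible). For an irreducible cubic, the Galois group is A_3 or S_3 according as the discriminant disc(f) = -4a^3 - 27b^2 = -4·(53)^3 - 27·(-8)^2 = -597236 is or is not a square in Q. Here disc(f) = -597236 is not a perfect square in Q, so the Galois group of f over Q is not contained in A_3 and must be all of S_3. The splitting field has degree |S_3| = 6 over Q, so [K : Q] = 6.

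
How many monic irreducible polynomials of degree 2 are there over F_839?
There are 351541 monic irreducible polynomials of degree 2 over F_839

Each element of F_{839^2} that lies in no proper subfield is a root of exactly one monic irreducible of degree 2 over F_839, and each such polynomial has 2 distinct roots in F_{839^2}. By Möbius inversion the count is N_839(2) = (1/2) Σ_{d|2} μ(2/d) · 839^d = (1/2)(μ(2)·839^1 + μ(1)·839^2) = 703082/2 = 351541.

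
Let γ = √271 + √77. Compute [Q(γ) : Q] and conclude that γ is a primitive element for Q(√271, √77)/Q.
[Q(γ) : Q] = 4 (equivalently, Q(γ) = Q(√271, √77))

Obviously Q(γ) ⊆ Q(√271, √77), and [Q(√271, √77):Q] = 4 (since 271, 77 are distinct squarefree integers > 1 with 20867 not a perfect square). To show equality we compute the minimal polynomial of γ. From γ = √271 + √77: γ^2 = 271 + 2√(20867) + 77 = 348 + 2√(20867), so γ^2 - 348 = 2√(20867); squaring, (γ^2 - 348)^2 = 4·20867, i.e. γ^4 - 696γ^2 + 121104 - 83468 = 0, i.e. γ^4 - 696γ^2 + 37636 = 0. So γ is a root of x^4 - 696x^2 + 37636. This polynomial is irreducible over Q: it has no rational root (each ±√271 ± √77 is irrational), and any factorization into two quadratics over Q would force √(20867) ∈ Q (pairing opposite roots) or √271, √77 ∈ Q (other pairings), all impossible. Hence [Q(γ):Q] = 4 = [Q(√271, √77):Q], so Q(γ) = Q(√271, √77).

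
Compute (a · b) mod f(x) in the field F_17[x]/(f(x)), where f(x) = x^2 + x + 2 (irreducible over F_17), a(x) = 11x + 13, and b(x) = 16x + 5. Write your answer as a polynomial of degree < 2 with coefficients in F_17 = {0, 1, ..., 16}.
a · b ≡ 2x + 2 (mod f(x))

Multiply in F_17[x]: a(x)·b(x) = (11x + 13)·(16x + 5) = 6x^2 + 8x + 14. This has degree ≥ 2, so divide by f(x) over F_17: 6x^2 + 8x + 14 = (6)·(x^2 + x + 2) + (2x + 2). Hence a·b ≡ 2x + 2 (mod f). (F_17[x]/(f) is a field with 17^2 = 289 elements since f is irreducible of degree 2.)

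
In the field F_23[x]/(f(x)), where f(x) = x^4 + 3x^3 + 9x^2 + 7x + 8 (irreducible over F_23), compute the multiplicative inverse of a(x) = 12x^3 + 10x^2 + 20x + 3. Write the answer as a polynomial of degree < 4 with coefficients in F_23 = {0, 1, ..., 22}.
a(x)^(-1) ≡ 9x^3 + 17x^2 + 12x + 16 (mod f(x))

Since f is irreducible over F_23, F_23[x]/(f) is a field and a(x) ≠ 0 has an inverse. Apply the extended Euclidean algorithm to f(x) and a(x) in F_23[x]: f(x) = (2x + 12)·a(x) + (10x^2 + 14x + 18);  a(x) = (15x + 3)·(10x^2 + 14x + 18) + (7x + 18);  (10x^2 + 14x + 18) = (8x + 11)·(7x + 18) + (4). The last nonzero remainder is the constant 4 = gcd(f, a) in F_23. Back-substituting through the division chain expresses 4 = s(x)·a(x) + t(x)·f(x) with s(x) ≡ 13x^3 + 22x^2 + 2x + 18 (mod f), so (13x^3 + 22x^2 + 2x + 18)·a(x) ≡ 4 (mod f). Multiplying by 4^(-1) ≡ 6 in F_23 gives a(x)^(-1) ≡ 6·(13x^3 + 22x^2 + 2x + 18) ≡ 9x^3 + 17x^2 + 12x + 16 (mod f). Check: (12x^3 + 10x^2 + 20x + 3)·(9x^3 + 17x^2 + 12x + 16) = 16x^6 + 18x^5 + 11x^4 + 12x^3 + 14x^2 + 11x + 2 ≡ 1 (mod x^4 + 3x^3 + 9x^2 + 7x + 8).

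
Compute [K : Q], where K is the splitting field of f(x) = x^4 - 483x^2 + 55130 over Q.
[K : Q] = 4

Solving the quadratic in x^2: x^2 = (483 ± √(483^2 - 4·55130))/2 = (483 ± √12769)/2 = (483 ± 113)/2, giving x^2 = 298 or x^2 = 185. So f(x) = (x^2 - 298)(x^2 - 185) and the roots of f are ±√298, ±√185. Hence the splitting field is K = Q(√298, √185). Since 298 and 185 are distinct squarefree integers > 1, their product 55130 is not a perfect square, so √185 ∉ Q(√298). By the tower law [K:Q] = [Q(√298,√185):Q(√298)] · [Q(√298):Q] = 2 · 2 = 4.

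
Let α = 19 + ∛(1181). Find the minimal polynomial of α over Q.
m_α(x) = x^3 - 57x^2 + 1083x - 8040

Set β = α - 19 = ∛(1181), so β^3 = 1181. Then (α - 19)^3 - 1181 = 0, i.e. α is a root of g(x) = (x - 19)^3 - 1181 = x^3 - 57x^2 + 1083x - 8040. Since g(x) = h(x - 19) where h(x) = x^3 - 1181, and h is irreducible over Q (because 1181 is not a perfect cube, so h has no rational root, and a monic cubic with no rational root is irreducible), g is also irreducible (irreducibility is preserved under the substitution x → x - 19). Hence m_α(x) = x^3 - 57x^2 + 1083x - 8040.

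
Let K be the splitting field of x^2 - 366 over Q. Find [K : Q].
[K : Q] = 2

f(x) = x^2 - 366 factors as (x - √366)(x + √366). The splitting field is K = Q(√366). Since 366 is squarefree and > 1, it is not a perfect square, so x^2 - 366 is irreducible over Q and [Q(√366) : Q] = 2. Hence [K : Q] = 2.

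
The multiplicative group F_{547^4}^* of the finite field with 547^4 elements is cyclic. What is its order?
|F_{547^4}^*| = 89526025680

F_{547^4} has 547^4 = 89526025681 elements; its multiplicative group consists of all nonzero elements, so |F_{547^4}^*| = 89526025681 - 1 = 89526025680. (It is cyclic since any finite subgroup of the multiplicative group of a field is cyclic.)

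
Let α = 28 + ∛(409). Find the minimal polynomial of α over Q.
m_α(x) = x^3 - 84x^2 + 2352x - 22361

Set β = α - 28 = ∛(409), so β^3 = 409. Then (α - 28)^3 - 409 = 0, i.e. α is a root of g(x) = (x - 28)^3 - 409 = x^3 - 84x^2 + 2352x - 22361. Since g(x) = h(x - 28) where h(x) = x^3 - 409, and h is irreducible over Q (because 409 is not a perfect cube, so h has no rational root, and a monic cubic with no rational root is irreducible), g is also irreducible (irreducibility is preserved under the substitution x → x - 28). Hence m_α(x) = x^3 - 84x^2 + 2352x - 22361.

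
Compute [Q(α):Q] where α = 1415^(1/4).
[Q(α):Q] = 4

α is a root of x^4 - 1415. By Eisenstein's criterion at the prime p = 5 (which divides the constant term 1415 but p^2 = 25 does not, since 1415 is squarefree), x^4 - 1415 is irreducible over Q. Hence [Q(α):Q] = 4.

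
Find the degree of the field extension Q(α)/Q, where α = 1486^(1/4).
[Q(α):Q] = 4

α is a root of x^4 - 1486. By Eisenstein's criterion at the prime p = 2 (which divides the constant term 1486 but p^2 = 4 does not, since 1486 is squarefree), x^4 - 1486 is irreducible over Q. Hence [Q(α):Q] = 4.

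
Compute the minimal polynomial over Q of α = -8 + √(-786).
m_α(x) = x^2 + 16x + 850

From α + 8 = √(-786), squaring gives (α + 8)^2 = -786, i.e. α^2 + 16α + 64 = -786, so α^2 + 16α + 850 = 0. The discriminant of x^2 + 16x + 850 is (16)^2 - 4·(850) = 256 - 3400 = -3144, and 4·(-786) is not a perfect square in Q since -786 is squarefree and ≠ 1. Hence x^2 + 16x + 850 is irreducible over Q and is the minimal polynomial of α.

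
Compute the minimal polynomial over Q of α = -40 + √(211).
m_α(x) = x^2 + 80x + 1389

From α + 40 = √(211), squaring gives (α + 40)^2 = 211, i.e. α^2 + 80α + 1600 = 211, so α^2 + 80α + 1389 = 0. The discriminant of x^2 + 80x + 1389 is (80)^2 - 4·(1389) = 6400 - 5556 = 844, and 4·(211) is not a perfect square in Q since 211 is squarefree and ≠ 1. Hence x^2 + 80x + 1389 is irreducible over Q and is the minimal polynomial of α.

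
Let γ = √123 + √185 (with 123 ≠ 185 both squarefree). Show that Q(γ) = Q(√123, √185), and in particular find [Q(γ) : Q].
[Q(γ) : Q] = 4 (equivalently, Q(γ) = Q(√123, √185))

Obviously Q(γ) ⊆ Q(√123, √185), and [Q(√123, √185):Q] = 4 (since 123, 185 are distinct squarefree integers > 1 with 22755 not a perfect square). To show equality we compute the minimal polynomial of γ. From γ = √123 + √185: γ^2 = 123 + 2√(22755) + 185 = 308 + 2√(22755), so γ^2 - 308 = 2√(22755); squaring, (γ^2 - 308)^2 = 4·22755, i.e. γ^4 - 616γ^2 + 94864 - 91020 = 0, i.e. γ^4 - 616γ^2 + 3844 = 0. So γ is a root of x^4 - 616x^2 + 3844. This polynomial is irreducible over Q: it has no rational root (each ±√123 ± √185 is irrational), and any factorization into two quadratics over Q would force √(22755) ∈ Q (pairing opposite roots) or √123, √185 ∈ Q (other pairings), all impossible. Hence [Q(γ):Q] = 4 = [Q(√123, √185):Q], so Q(γ) = Q(√123, √185).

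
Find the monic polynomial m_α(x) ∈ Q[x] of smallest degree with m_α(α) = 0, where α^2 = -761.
m_α(x) = x^2 + 761

α satisfies α^2 + 761 = 0, so x^2 + 761 annihilates α. Since d = -761 is squarefree and ≠ 1, it is not a perfect square in Q, so x^2 + 761 has no rational root and is therefore irreducible over Q (a degree-2 polynomial over a field is irreducible iff it has no root). Hence m_α(x) = x^2 + 761.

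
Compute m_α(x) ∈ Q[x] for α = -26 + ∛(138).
m_α(x) = x^3 + 78x^2 + 2028x + 17438

Set β = α + 26 = ∛(138), so β^3 = 138. Then (α + 26)^3 - 138 = 0, i.e. α is a root of g(x) = (x + 26)^3 - 138 = x^3 + 78x^2 + 2028x + 17438. Since g(x) = h(x + 26) where h(x) = x^3 - 138, and h is irreducible over Q (because 138 is not a perfect cube, so h has no rational root, and a monic cubic with no rational root is irreducible), g is also irreducible (irreducibility is preserved under the substitution x → x + 26). Hence m_α(x) = x^3 + 78x^2 + 2028x + 17438.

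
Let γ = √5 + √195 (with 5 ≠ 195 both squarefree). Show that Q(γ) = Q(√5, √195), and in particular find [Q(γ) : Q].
[Q(γ) : Q] = 4 (equivalently, Q(γ) = Q(√5, √195))

Obviously Q(γ) ⊆ Q(√5, √195), and [Q(√5, √195):Q] = 4 (since 5, 195 are distinct squarefree integers > 1 with 975 not a perfect square). To show equality we compute the minimal polynomial of γ. From γ = √5 + √195: γ^2 = 5 + 2√(975) + 195 = 200 + 2√(975), so γ^2 - 200 = 2√(975); squaring, (γ^2 - 200)^2 = 4·975, i.e. γ^4 - 400γ^2 + 40000 - 3900 = 0, i.e. γ^4 - 400γ^2 + 36100 = 0. So γ is a root of x^4 - 400x^2 + 36100. This polynomial is irreducible over Q: it has no rational root (each ±√5 ± √195 is irrational), and any factorization into two quadratics over Q would force √(975) ∈ Q (pairing opposite roots) or √5, √195 ∈ Q (other pairings), all impossible. Hence [Q(γ):Q] = 4 = [Q(√5, √195):Q], so Q(γ) = Q(√5, √195).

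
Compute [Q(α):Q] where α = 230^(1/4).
[Q(α):Q] = 4

α is a root of x^4 - 230. By Eisenstein's criterion at the prime p = 2 (which divides the constant term 230 but p^2 = 4 does not, since 230 is squarefree), x^4 - 230 is irreducible over Q. Hence [Q(α):Q] = 4.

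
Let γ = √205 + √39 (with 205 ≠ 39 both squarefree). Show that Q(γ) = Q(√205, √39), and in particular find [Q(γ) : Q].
[Q(γ) : Q] = 4 (equivalently, Q(γ) = Q(√205, √39))

Obviously Q(γ) ⊆ Q(√205, √39), and [Q(√205, √39):Q] = 4 (since 205, 39 are distinct squarefree integers > 1 with 7995 not a perfect square). To show equality we compute the minimal polynomial of γ. From γ = √205 + √39: γ^2 = 205 + 2√(7995) + 39 = 244 + 2√(7995), so γ^2 - 244 = 2√(7995); squaring, (γ^2 - 244)^2 = 4·7995, i.e. γ^4 - 488γ^2 + 59536 - 31980 = 0, i.e. γ^4 - 488γ^2 + 27556 = 0. So γ is a root of x^4 - 488x^2 + 27556. This polynomial is irreducible over Q: it has no rational root (each ±√205 ± √39 is irrational), and any factorization into two quadratics over Q would force √(7995) ∈ Q (pairing opposite roots) or √205, √39 ∈ Q (other pairings), all impossible. Hence [Q(γ):Q] = 4 = [Q(√205, √39):Q], so Q(γ) = Q(√205, √39).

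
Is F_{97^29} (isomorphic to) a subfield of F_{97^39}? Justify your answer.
No: F_{97^29} is not a subfield of F_{97^39}

F_{p^m} embeds in F_{p^n} iff m | n. Here 29 ∤ 39 (since 39 = 1·29 + 10 with remainder 10 ≠ 0), so F_{97^29} is not a subfield of F_{97^39}. Equivalently: if it were, the tower law would give 29 = [F_{97^29}:F_97] dividing [F_{97^39}:F_97] = 39, contradiction.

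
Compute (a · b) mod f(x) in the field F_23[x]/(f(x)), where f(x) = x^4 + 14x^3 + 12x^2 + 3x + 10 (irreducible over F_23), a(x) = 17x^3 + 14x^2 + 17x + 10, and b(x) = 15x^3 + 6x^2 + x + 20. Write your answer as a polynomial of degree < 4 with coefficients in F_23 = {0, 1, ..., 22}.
a · b ≡ 19x^2 + x + 1 (mod f(x))

Multiply in F_23[x]: a(x)·b(x) = (17x^3 + 14x^2 + 17x + 10)·(15x^3 + 6x^2 + x + 20) = 2x^6 + 13x^5 + 11x^4 + 8x^3 + 12x^2 + 5x + 16. This has degree ≥ 4, so divide by f(x) over F_23: 2x^6 + 13x^5 + 11x^4 + 8x^3 + 12x^2 + 5x + 16 = (2x^2 + 8x + 13)·(x^4 + 14x^3 + 12x^2 + 3x + 10) + (19x^2 + x + 1). Hence a·b ≡ 19x^2 + x + 1 (mod f). (F_23[x]/(f) is a field with 23^4 = 279841 elements since f is irreducible of degree 4.)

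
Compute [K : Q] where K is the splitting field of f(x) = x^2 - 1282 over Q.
[K : Q] = 2

f(x) = x^2 - 1282 factors as (x - √1282)(x + √1282). The splitting field is K = Q(√1282). Since 1282 is squarefree and > 1, it is not a perfect square, so x^2 - 1282 is irreducible over Q and [Q(√1282) : Q] = 2. Hence [K : Q] = 2.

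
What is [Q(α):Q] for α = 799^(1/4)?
[Q(α):Q] = 4

α is a root of x^4 - 799. By Eisenstein's criterion at the prime p = 17 (which divides the constant term 799 but p^2 = 289 does not, since 799 is squarefree), x^4 - 799 is irreducible over Q. Hence [Q(α):Q] = 4.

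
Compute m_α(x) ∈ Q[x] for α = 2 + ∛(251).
m_α(x) = x^3 - 6x^2 + 12x - 259

Set β = α - 2 = ∛(251), so β^3 = 251. Then (α - 2)^3 - 251 = 0, i.e. α is a root of g(x) = (x - 2)^3 - 251 = x^3 - 6x^2 + 12x - 259. Since g(x) = h(x - 2) where h(x) = x^3 - 251, and h is irreducible over Q (because 251 is not a perfect cube, so h has no rational root, and a monic cubic with no rational root is irreducible), g is also irreducible (irreducibility is preserved under the substitution x → x - 2). Hence m_α(x) = x^3 - 6x^2 + 12x - 259.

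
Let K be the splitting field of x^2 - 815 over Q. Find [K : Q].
[K : Q] = 2

f(x) = x^2 - 815 factors as (x - √815)(x + √815). The splitting field is K = Q(√815). Since 815 is squarefree and > 1, it is not a perfect square, so x^2 - 815 is irreducible over Q and [Q(√815) : Q] = 2. Hence [K : Q] = 2.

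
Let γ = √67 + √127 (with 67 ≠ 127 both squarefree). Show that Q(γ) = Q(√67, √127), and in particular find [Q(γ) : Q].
[Q(γ) : Q] = 4 (equivalently, Q(γ) = Q(√67, √127))

Obviously Q(γ) ⊆ Q(√67, √127), and [Q(√67, √127):Q] = 4 (since 67, 127 are distinct squarefree integers > 1 with 8509 not a perfect square). To show equality we compute the minimal polynomial of γ. From γ = √67 + √127: γ^2 = 67 + 2√(8509) + 127 = 194 + 2√(8509), so γ^2 - 194 = 2√(8509); squaring, (γ^2 - 194)^2 = 4·8509, i.e. γ^4 - 388γ^2 + 37636 - 34036 = 0, i.e. γ^4 - 388γ^2 + 3600 = 0. So γ is a root of x^4 - 388x^2 + 3600. This polynomial is irreducible over Q: it has no rational root (each ±√67 ± √127 is irrational), and any factorization into two quadratics over Q would force √(8509) ∈ Q (pairing opposite roots) or √67, √127 ∈ Q (other pairings), all impossible. Hence [Q(γ):Q] = 4 = [Q(√67, √127):Q], so Q(γ) = Q(√67, √127).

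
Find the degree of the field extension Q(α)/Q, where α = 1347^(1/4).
[Q(α):Q] = 4

α is a root of x^4 - 1347. By Eisenstein's criterion at the prime p = 3 (which divides the constant term 1347 but p^2 = 9 does not, since 1347 is squarefree), x^4 - 1347 is irreducible over Q. Hence [Q(α):Q] = 4.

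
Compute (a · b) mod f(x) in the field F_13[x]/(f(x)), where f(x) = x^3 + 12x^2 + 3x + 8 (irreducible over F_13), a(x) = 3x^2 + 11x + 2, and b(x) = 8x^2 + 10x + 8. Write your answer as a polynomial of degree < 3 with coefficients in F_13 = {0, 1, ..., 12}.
a · b ≡ 12x^2 + 10x + 11 (mod f(x))

Multiply in F_13[x]: a(x)·b(x) = (3x^2 + 11x + 2)·(8x^2 + 10x + 8) = 11x^4 + x^3 + 7x^2 + 4x + 3. This has degree ≥ 3, so divide by f(x) over F_13: 11x^4 + x^3 + 7x^2 + 4x + 3 = (11x + 12)·(x^3 + 12x^2 + 3x + 8) + (12x^2 + 10x + 11). Hence a·b ≡ 12x^2 + 10x + 11 (mod f). (F_13[x]/(f) is a field with 13^3 = 2197 elements since f is irreducible of degree 3.)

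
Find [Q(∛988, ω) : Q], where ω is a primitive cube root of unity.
[Q(∛988, ω) : Q] = 6

[Q(∛988):Q] = 3 (min poly x^3 - 988, irreducible since 988 is not a perfect cube). [Q(ω):Q] = 2 (min poly x^2 + x + 1). Since Q(∛988) ⊂ R and ω ∉ R, we have ω ∉ Q(∛988), so x^2 + x + 1 remains irreducible over Q(∛988) and [Q(∛988, ω) : Q(∛988)] = 2. By the tower law, [Q(∛988, ω) : Q] = 3 · 2 = 6. (In fact Q(∛988, ω) is the splitting field of x^3 - 988 over Q.)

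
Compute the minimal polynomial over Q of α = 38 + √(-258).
m_α(x) = x^2 - 76x + 1702

From α - 38 = √(-258), squaring gives (α - 38)^2 = -258, i.e. α^2 - 76α + 1444 = -258, so α^2 - 76α + 1702 = 0. The discriminant of x^2 - 76x + 1702 is (-76)^2 - 4·(1702) = 5776 - 6808 = -1032, and 4·(-258) is not a perfect square in Q since -258 is squarefree and ≠ 1. Hence x^2 - 76x + 1702 is irreducible over Q and is the minimal polynomial of α.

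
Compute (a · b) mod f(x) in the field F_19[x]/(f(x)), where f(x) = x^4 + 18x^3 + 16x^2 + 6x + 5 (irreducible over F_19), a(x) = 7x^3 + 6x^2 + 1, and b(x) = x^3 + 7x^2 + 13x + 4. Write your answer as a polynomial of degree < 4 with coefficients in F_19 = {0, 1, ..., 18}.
a · b ≡ 11x^3 + 6x^2 + 3x + 7 (mod f(x))

Multiply in F_19[x]: a(x)·b(x) = (7x^3 + 6x^2 + 1)·(x^3 + 7x^2 + 13x + 4) = 7x^6 + 17x^5 + 12x^3 + 12x^2 + 13x + 4. This has degree ≥ 4, so divide by f(x) over F_19: 7x^6 + 17x^5 + 12x^3 + 12x^2 + 13x + 4 = (7x^2 + 5x + 7)·(x^4 + 18x^3 + 16x^2 + 6x + 5) + (11x^3 + 6x^2 + 3x + 7). Hence a·b ≡ 11x^3 + 6x^2 + 3x + 7 (mod f). (F_19[x]/(f) is a field with 19^4 = 130321 elements since f is irreducible of degree 4.)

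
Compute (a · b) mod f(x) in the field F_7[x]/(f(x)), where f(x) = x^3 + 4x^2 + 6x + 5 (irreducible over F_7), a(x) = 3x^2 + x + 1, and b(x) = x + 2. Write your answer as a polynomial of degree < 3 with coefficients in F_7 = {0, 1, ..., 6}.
a · b ≡ 2x^2 + 6x + 1 (mod f(x))

Multiply in F_7[x]: a(x)·b(x) = (3x^2 + x + 1)·(x + 2) = 3x^3 + 3x + 2. This has degree ≥ 3, so divide by f(x) over F_7: 3x^3 + 3x + 2 = (3)·(x^3 + 4x^2 + 6x + 5) + (2x^2 + 6x + 1). Hence a·b ≡ 2x^2 + 6x + 1 (mod f). (F_7[x]/(f) is a field with 7^3 = 343 elements since f is irreducible of degree 3.)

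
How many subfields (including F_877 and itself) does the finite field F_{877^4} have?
F_{877^4} has 3 subfields

The subfields of F_{p^n} are exactly the fields F_{p^d} for d | n (each is the fixed field of the unique index-d subgroup of Gal(F_{p^n}/F_p) ≅ Z/nZ). The divisors of n = 4 are {1, 2, 4}, giving 3 subfields: F_{877^1}, F_{877^2}, F_{877^4}.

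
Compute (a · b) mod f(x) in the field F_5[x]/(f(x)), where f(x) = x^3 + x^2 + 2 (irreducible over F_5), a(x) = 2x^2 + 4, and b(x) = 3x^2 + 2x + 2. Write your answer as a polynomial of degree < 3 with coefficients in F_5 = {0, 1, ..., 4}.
a · b ≡ 3x^2 + x + 2 (mod f(x))

Multiply in F_5[x]: a(x)·b(x) = (2x^2 + 4)·(3x^2 + 2x + 2) = x^4 + 4x^3 + x^2 + 3x + 3. This has degree ≥ 3, so divide by f(x) over F_5: x^4 + 4x^3 + x^2 + 3x + 3 = (x + 3)·(x^3 + x^2 + 2) + (3x^2 + x + 2). Hence a·b ≡ 3x^2 + x + 2 (mod f). (F_5[x]/(f) is a field with 5^3 = 125 elements since f is irreducible of degree 3.)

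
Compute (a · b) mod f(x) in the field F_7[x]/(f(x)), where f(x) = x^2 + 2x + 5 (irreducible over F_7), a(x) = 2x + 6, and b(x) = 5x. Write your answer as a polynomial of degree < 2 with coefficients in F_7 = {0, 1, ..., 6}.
a · b ≡ 3x + 6 (mod f(x))

Multiply in F_7[x]: a(x)·b(x) = (2x + 6)·(5x) = 3x^2 + 2x. This has degree ≥ 2, so divide by f(x) over F_7: 3x^2 + 2x = (3)·(x^2 + 2x + 5) + (3x + 6). Hence a·b ≡ 3x + 6 (mod f). (F_7[x]/(f) is a field with 7^2 = 49 elements since f is irreducible of degree 2.)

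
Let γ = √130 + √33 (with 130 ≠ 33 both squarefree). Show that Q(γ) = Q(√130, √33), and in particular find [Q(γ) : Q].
[Q(γ) : Q] = 4 (equivalently, Q(γ) = Q(√130, √33))

Obviously Q(γ) ⊆ Q(√130, √33), and [Q(√130, √33):Q] = 4 (since 130, 33 are distinct squarefree integers > 1 with 4290 not a perfect square). To show equality we compute the minimal polynomial of γ. From γ = √130 + √33: γ^2 = 130 + 2√(4290) + 33 = 163 + 2√(4290), so γ^2 - 163 = 2√(4290); squaring, (γ^2 - 163)^2 = 4·4290, i.e. γ^4 - 326γ^2 + 26569 - 17160 = 0, i.e. γ^4 - 326γ^2 + 9409 = 0. So γ is a root of x^4 - 326x^2 + 9409. This polynomial is irreducible over Q: it has no rational root (each ±√130 ± √33 is irrational), and any factorization into two quadratics over Q would force √(4290) ∈ Q (pairing opposite roots) or √130, √33 ∈ Q (other pairings), all impossible. Hence [Q(γ):Q] = 4 = [Q(√130, √33):Q], so Q(γ) = Q(√130, √33).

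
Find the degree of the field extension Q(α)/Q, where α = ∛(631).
[Q(α):Q] = 3

The minimal polynomial of α is x^3 - 631, irreducible over Q since 631 is not a perfect cube (so x^3 - 631 has no rational root). Hence [Q(α):Q] = deg(m_α) = 3.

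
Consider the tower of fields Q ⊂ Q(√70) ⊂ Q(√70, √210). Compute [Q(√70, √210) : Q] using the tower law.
[Q(√70, √210) : Q] = 4

[Q(√70):Q] = 2 (min poly x^2 - 70, irreducible since 70 is squarefree > 1). For the top step, suppose √210 ∈ Q(√70), say √210 = c + d√70 with c, d ∈ Q. Squaring: 210 = c^2 + 70d^2 + 2cd√70. Since √70 ∉ Q this forces 2cd = 0. If d = 0 then √210 = c ∈ Q, contradicting 210 squarefree > 1. If c = 0 then 210 = 70d^2, so 70·210 = (70d)^2 is a perfect square in Q — but 70·210 = 14700 is not a perfect square (since 70 and 210 are distinct squarefree integers). Contradiction. Hence √210 ∉ Q(√70), so x^2 - 210 stays irreducible over Q(√70) and [Q(√70, √210) : Q(√70)] = 2. By the tower law, [Q(√70, √210) : Q] = 2 · 2 = 4.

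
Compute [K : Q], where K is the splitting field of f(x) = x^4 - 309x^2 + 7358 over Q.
[K : Q] = 4

Solving the quadratic in x^2: x^2 = (309 ± √(309^2 - 4·7358))/2 = (309 ± √66049)/2 = (309 ± 257)/2, giving x^2 = 26 or x^2 = 283. So f(x) = (x^2 - 26)(x^2 - 283) and the roots of f are ±√26, ±√283. Hence the splitting field is K = Q(√26, √283). Since 26 and 283 are distinct squarefree integers > 1, their product 7358 is not a perfect square, so √283 ∉ Q(√26). By the tower law [K:Q] = [Q(√26,√283):Q(√26)] · [Q(√26):Q] = 2 · 2 = 4.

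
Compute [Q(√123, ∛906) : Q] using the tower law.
[Q(√123, ∛906) : Q] = 6

Let L = Q(√123, ∛906). Since Q(√123) ⊂ L and [Q(√123):Q] = 2, the tower law gives 2 | [L:Q]. Likewise Q(∛906) ⊂ L with [Q(∛906):Q] = 3 (because 906 is not a perfect cube), so 3 | [L:Q]. As gcd(2,3) = 1, [L:Q] is divisible by 6. Conversely L is generated over Q by √123 and ∛906, so [L:Q] ≤ 2·3 = 6. Therefore [Q(√123, ∛906) : Q] = 6.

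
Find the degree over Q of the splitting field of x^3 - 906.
[K : Q] = 6

The roots of x^3 - 906 are ∛906, ω∛906, ω^2∛906 where ω = e^(2πi/3) is a primitive cube root of unity, so K = Q(∛906, ω). Now [Q(∛906):Q] = 3 (since 906 is not a perfect cube, x^3 - 906 is irreducible) and [Q(ω):Q] = 2. Both 2 and 3 divide [K:Q], and [K:Q] ≤ 3·2 = 6, so [K:Q] = 6. (Equivalently: Q(∛906) ⊂ R but ω ∉ R, so [K : Q(∛906)] = 2.)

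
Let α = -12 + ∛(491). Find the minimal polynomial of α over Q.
m_α(x) = x^3 + 36x^2 + 432x + 1237

Set β = α + 12 = ∛(491), so β^3 = 491. Then (α + 12)^3 - 491 = 0, i.e. α is a root of g(x) = (x + 12)^3 - 491 = x^3 + 36x^2 + 432x + 1237. Since g(x) = h(x + 12) where h(x) = x^3 - 491, and h is irreducible over Q (because 491 is not a perfect cube, so h has no rational root, and a monic cubic with no rational root is irreducible), g is also irreducible (irreducibility is preserved under the substitution x → x + 12). Hence m_α(x) = x^3 + 36x^2 + 432x + 1237.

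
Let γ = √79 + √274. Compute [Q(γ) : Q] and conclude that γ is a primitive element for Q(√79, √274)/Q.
[Q(γ) : Q] = 4 (equivalently, Q(γ) = Q(√79, √274))

Obviously Q(γ) ⊆ Q(√79, √274), and [Q(√79, √274):Q] = 4 (since 79, 274 are distinct squarefree integers > 1 with 21646 not a perfect square). To show equality we compute the minimal polynomial of γ. From γ = √79 + √274: γ^2 = 79 + 2√(21646) + 274 = 353 + 2√(21646), so γ^2 - 353 = 2√(21646); squaring, (γ^2 - 353)^2 = 4·21646, i.e. γ^4 - 706γ^2 + 124609 - 86584 = 0, i.e. γ^4 - 706γ^2 + 38025 = 0. So γ is a root of x^4 - 706x^2 + 38025. This polynomial is irreducible over Q: it has no rational root (each ±√79 ± √274 is irrational), and any factorization into two quadratics over Q would force √(21646) ∈ Q (pairing opposite roots) or √79, √274 ∈ Q (other pairings), all impossible. Hence [Q(γ):Q] = 4 = [Q(√79, √274):Q], so Q(γ) = Q(√79, √274).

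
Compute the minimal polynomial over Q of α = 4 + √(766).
m_α(x) = x^2 - 8x - 750

From α - 4 = √(766), squaring gives (α - 4)^2 = 766, i.e. α^2 - 8α + 16 = 766, so α^2 - 8α - 750 = 0. The discriminant of x^2 - 8x - 750 is (-8)^2 - 4·(-750) = 64 + 3000 = 3064, and 4·(766) is not a perfect square in Q since 766 is squarefree and ≠ 1. Hence x^2 - 8x - 750 is irreducible over Q and is the minimal polynomial of α.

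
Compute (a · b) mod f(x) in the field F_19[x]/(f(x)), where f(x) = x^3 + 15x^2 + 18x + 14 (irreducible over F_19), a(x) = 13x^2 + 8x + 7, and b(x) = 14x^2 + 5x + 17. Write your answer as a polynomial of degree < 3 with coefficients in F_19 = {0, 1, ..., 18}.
a · b ≡ 10x + 8 (mod f(x))

Multiply in F_19[x]: a(x)·b(x) = (13x^2 + 8x + 7)·(14x^2 + 5x + 17) = 11x^4 + 6x^3 + 17x^2 + 5. This has degree ≥ 3, so divide by f(x) over F_19: 11x^4 + 6x^3 + 17x^2 + 5 = (11x + 12)·(x^3 + 15x^2 + 18x + 14) + (10x + 8). Hence a·b ≡ 10x + 8 (mod f). (F_19[x]/(f) is a field with 19^3 = 6859 elements since f is irreducible of degree 3.)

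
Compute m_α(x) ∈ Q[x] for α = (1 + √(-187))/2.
m_α(x) = x^2 - x + 47

From 2α - 1 = √(-187), squaring gives (2α - 1)^2 = -187, i.e. 4α^2 - 4α + 1 = -187, so α^2 - α + (1 + 187)/4 = 0. Since -187 ≡ 1 (mod 4), (1 + 187)/4 = 47 ∈ Z. The polynomial x^2 - x + 47 has discriminant 1 - 4·(47) = -187, which is not a perfect square in Q (d = -187 is squarefree and ≠ 1), so x^2 - x + 47 is irreducible over Q. It is the minimal polynomial of α.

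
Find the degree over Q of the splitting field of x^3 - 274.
[K : Q] = 6

The roots of x^3 - 274 are ∛274, ω∛274, ω^2∛274 where ω = e^(2πi/3) is a primitive cube root of unity, so K = Q(∛274, ω). Now [Q(∛274):Q] = 3 (since 274 is not a perfect cube, x^3 - 274 is irreducible) and [Q(ω):Q] = 2. Both 2 and 3 divide [K:Q], and [K:Q] ≤ 3·2 = 6, so [K:Q] = 6. (Equivalently: Q(∛274) ⊂ R but ω ∉ R, so [K : Q(∛274)] = 2.)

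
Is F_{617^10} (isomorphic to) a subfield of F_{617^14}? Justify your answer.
No: F_{617^10} is not a subfield of F_{617^14}

F_{p^m} embeds in F_{p^n} iff m | n. Here 10 ∤ 14 (since 14 = 1·10 + 4 with remainder 4 ≠ 0), so F_{617^10} is not a subfield of F_{617^14}. Equivalently: if it were, the tower law would give 10 = [F_{617^10}:F_617] dividing [F_{617^14}:F_617] = 14, contradiction.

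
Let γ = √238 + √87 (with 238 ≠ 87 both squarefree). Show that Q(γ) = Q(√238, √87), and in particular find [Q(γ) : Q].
[Q(γ) : Q] = 4 (equivalently, Q(γ) = Q(√238, √87))

Obviously Q(γ) ⊆ Q(√238, √87), and [Q(√238, √87):Q] = 4 (since 238, 87 are distinct squarefree integers > 1 with 20706 not a perfect square). To show equality we compute the minimal polynomial of γ. From γ = √238 + √87: γ^2 = 238 + 2√(20706) + 87 = 325 + 2√(20706), so γ^2 - 325 = 2√(20706); squaring, (γ^2 - 325)^2 = 4·20706, i.e. γ^4 - 650γ^2 + 105625 - 82824 = 0, i.e. γ^4 - 650γ^2 + 22801 = 0. So γ is a root of x^4 - 650x^2 + 22801. This polynomial is irreducible over Q: it has no rational root (each ±√238 ± √87 is irrational), and any factorization into two quadratics over Q would force √(20706) ∈ Q (pairing opposite roots) or √238, √87 ∈ Q (other pairings), all impossible. Hence [Q(γ):Q] = 4 = [Q(√238, √87):Q], so Q(γ) = Q(√238, √87).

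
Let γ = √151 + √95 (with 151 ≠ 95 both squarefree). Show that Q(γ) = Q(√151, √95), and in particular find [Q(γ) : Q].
[Q(γ) : Q] = 4 (equivalently, Q(γ) = Q(√151, √95))

Obviously Q(γ) ⊆ Q(√151, √95), and [Q(√151, √95):Q] = 4 (since 151, 95 are distinct squarefree integers > 1 with 14345 not a perfect square). To show equality we compute the minimal polynomial of γ. From γ = √151 + √95: γ^2 = 151 + 2√(14345) + 95 = 246 + 2√(14345), so γ^2 - 246 = 2√(14345); squaring, (γ^2 - 246)^2 = 4·14345, i.e. γ^4 - 492γ^2 + 60516 - 57380 = 0, i.e. γ^4 - 492γ^2 + 3136 = 0. So γ is a root of x^4 - 492x^2 + 3136. This polynomial is irreducible over Q: it has no rational root (each ±√151 ± √95 is irrational), and any factorization into two quadratics over Q would force √(14345) ∈ Q (pairing opposite roots) or √151, √95 ∈ Q (other pairings), all impossible. Hence [Q(γ):Q] = 4 = [Q(√151, √95):Q], so Q(γ) = Q(√151, √95).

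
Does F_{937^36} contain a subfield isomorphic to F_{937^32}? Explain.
No: F_{937^32} is not a subfield of F_{937^36}

F_{p^m} embeds in F_{p^n} iff m | n. Here 32 ∤ 36 (since 36 = 1·32 + 4 with remainder 4 ≠ 0), so F_{937^32} is not a subfield of F_{937^36}. Equivalently: if it were, the tower law would give 32 = [F_{937^32}:F_937] dividing [F_{937^36}:F_937] = 36, contradiction.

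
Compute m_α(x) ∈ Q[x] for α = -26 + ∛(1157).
m_α(x) = x^3 + 78x^2 + 2028x + 16419

Set β = α + 26 = ∛(1157), so β^3 = 1157. Then (α + 26)^3 - 1157 = 0, i.e. α is a root of g(x) = (x + 26)^3 - 1157 = x^3 + 78x^2 + 2028x + 16419. Since g(x) = h(x + 26) where h(x) = x^3 - 1157, and h is irreducible over Q (because 1157 is not a perfect cube, so h has no rational root, and a monic cubic with no rational root is irreducible), g is also irreducible (irreducibility is preserved under the substitution x → x + 26). Hence m_α(x) = x^3 + 78x^2 + 2028x + 16419.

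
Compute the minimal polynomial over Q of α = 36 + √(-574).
m_α(x) = x^2 - 72x + 1870

From α - 36 = √(-574), squaring gives (α - 36)^2 = -574, i.e. α^2 - 72α + 1296 = -574, so α^2 - 72α + 1870 = 0. The discriminant of x^2 - 72x + 1870 is (-72)^2 - 4·(1870) = 5184 - 7480 = -2296, and 4·(-574) is not a perfect square in Q since -574 is squarefree and ≠ 1. Hence x^2 - 72x + 1870 is irreducible over Q and is the minimal polynomial of α.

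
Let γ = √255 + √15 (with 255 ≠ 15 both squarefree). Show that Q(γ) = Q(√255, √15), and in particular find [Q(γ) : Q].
[Q(γ) : Q] = 4 (equivalently, Q(γ) = Q(√255, √15))

Obviously Q(γ) ⊆ Q(√255, √15), and [Q(√255, √15):Q] = 4 (since 255, 15 are distinct squarefree integers > 1 with 3825 not a perfect square). To show equality we compute the minimal polynomial of γ. From γ = √255 + √15: γ^2 = 255 + 2√(3825) + 15 = 270 + 2√(3825), so γ^2 - 270 = 2√(3825); squaring, (γ^2 - 270)^2 = 4·3825, i.e. γ^4 - 540γ^2 + 72900 - 15300 = 0, i.e. γ^4 - 540γ^2 + 57600 = 0. So γ is a root of x^4 - 540x^2 + 57600. This polynomial is irreducible over Q: it has no rational root (each ±√255 ± √15 is irrational), and any factorization into two quadratics over Q would force √(3825) ∈ Q (pairing opposite roots) or √255, √15 ∈ Q (other pairings), all impossible. Hence [Q(γ):Q] = 4 = [Q(√255, √15):Q], so Q(γ) = Q(√255, √15).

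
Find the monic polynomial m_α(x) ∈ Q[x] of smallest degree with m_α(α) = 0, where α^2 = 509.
m_α(x) = x^2 - 509

α satisfies α^2 - 509 = 0, so x^2 - 509 annihilates α. Since d = 509 is squarefree and ≠ 1, it is not a perfect square in Q, so x^2 - 509 has no rational root and is therefore irreducible over Q (a degree-2 polynomial over a field is irreducible iff it has no root). Hence m_α(x) = x^2 - 509.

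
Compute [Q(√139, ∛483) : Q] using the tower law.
[Q(√139, ∛483) : Q] = 6

Let L = Q(√139, ∛483). Since Q(√139) ⊂ L and [Q(√139):Q] = 2, the tower law gives 2 | [L:Q]. Likewise Q(∛483) ⊂ L with [Q(∛483):Q] = 3 (because 483 is not a perfect cube), so 3 | [L:Q]. As gcd(2,3) = 1, [L:Q] is divisible by 6. Conversely L is generated over Q by √139 and ∛483, so [L:Q] ≤ 2·3 = 6. Therefore [Q(√139, ∛483) : Q] = 6.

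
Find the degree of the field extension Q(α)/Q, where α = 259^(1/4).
[Q(α):Q] = 4

α is a root of x^4 - 259. By Eisenstein's criterion at the prime p = 7 (which divides the constant term 259 but p^2 = 49 does not, since 259 is squarefree), x^4 - 259 is irreducible over Q. Hence [Q(α):Q] = 4.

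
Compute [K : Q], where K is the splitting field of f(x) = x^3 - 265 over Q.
[K : Q] = 6

The roots of x^3 - 265 are ∛265, ω∛265, ω^2∛265 where ω = e^(2πi/3) is a primitive cube root of unity, so K = Q(∛265, ω). Now [Q(∛265):Q] = 3 (since 265 is not a perfect cube, x^3 - 265 is irreducible) and [Q(ω):Q] = 2. Both 2 and 3 divide [K:Q], and [K:Q] ≤ 3·2 = 6, so [K:Q] = 6. (Equivalently: Q(∛265) ⊂ R but ω ∉ R, so [K : Q(∛265)] = 2.)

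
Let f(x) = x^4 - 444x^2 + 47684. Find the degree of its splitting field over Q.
[K : Q] = 4

Solving the quadratic in x^2: x^2 = (444 ± √(444^2 - 4·47684))/2 = (444 ± √6400)/2 = (444 ± 80)/2, giving x^2 = 262 or x^2 = 182. So f(x) = (x^2 - 262)(x^2 - 182) and the roots of f are ±√262, ±√182. Hence the splitting field is K = Q(√262, √182). Since 262 and 182 are distinct squarefree integers > 1, their product 47684 is not a perfect square, so √182 ∉ Q(√262). By the tower law [K:Q] = [Q(√262,√182):Q(√262)] · [Q(√262):Q] = 2 · 2 = 4.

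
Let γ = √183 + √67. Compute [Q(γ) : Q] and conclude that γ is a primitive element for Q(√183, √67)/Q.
[Q(γ) : Q] = 4 (equivalently, Q(γ) = Q(√183, √67))

Obviously Q(γ) ⊆ Q(√183, √67), and [Q(√183, √67):Q] = 4 (since 183, 67 are distinct squarefree integers > 1 with 12261 not a perfect square). To show equality we compute the minimal polynomial of γ. From γ = √183 + √67: γ^2 = 183 + 2√(12261) + 67 = 250 + 2√(12261), so γ^2 - 250 = 2√(12261); squaring, (γ^2 - 250)^2 = 4·12261, i.e. γ^4 - 500γ^2 + 62500 - 49044 = 0, i.e. γ^4 - 500γ^2 + 13456 = 0. So γ is a root of x^4 - 500x^2 + 13456. This polynomial is irreducible over Q: it has no rational root (each ±√183 ± √67 is irrational), and any factorization into two quadratics over Q would force √(12261) ∈ Q (pairing opposite roots) or √183, √67 ∈ Q (other pairings), all impossible. Hence [Q(γ):Q] = 4 = [Q(√183, √67):Q], so Q(γ) = Q(√183, √67).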